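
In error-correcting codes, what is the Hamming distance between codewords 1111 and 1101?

Differing positions: 3. Hamming distance = 1.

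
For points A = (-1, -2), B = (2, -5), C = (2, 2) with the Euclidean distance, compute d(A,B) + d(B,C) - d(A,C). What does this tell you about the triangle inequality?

d(A,B) = √(3² + 3²) = √18 ≈ 4.2426, d(B,C) = √(0² + 7²) = √49 = 7, d(A,C) = √(3² + 4²) = √25 = 5.
d(A,B) + d(B,C) - d(A,C) = 4.2426 + 7 - 5 = 11.2426 - 5 = 6.2426 (to 4 decimal places). This is ≥ 0, so the triangle inequality holds for these points.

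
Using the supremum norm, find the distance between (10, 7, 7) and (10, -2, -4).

max(|x_i - y_i|) = max(|10 - 10|, |7 - (-2)|, |7 - (-4)|) = max(0, 9, 11) = 11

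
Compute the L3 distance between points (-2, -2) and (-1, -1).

(Σ|x_i - y_i|^3)^(1/3) = (|-2 - (-1)|^3 + |-2 - (-1)|^3)^(1/3)
= (1^3 + 1^3)^(1/3) = (1 + 1)^(1/3) = (2)^(1/3) ≈ 1.2599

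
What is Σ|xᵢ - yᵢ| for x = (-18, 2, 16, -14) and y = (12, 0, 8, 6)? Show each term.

Σ|x_i - y_i| = |-18 - 12| + |2 - 0| + |16 - 8| + |-14 - 6| = 30 + 2 + 8 + 20 = 60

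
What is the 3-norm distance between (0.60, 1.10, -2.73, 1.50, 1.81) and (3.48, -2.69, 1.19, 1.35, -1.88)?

(Σ|x_i - y_i|^3)^(1/3) = (|0.6 - 3.48|^3 + |1.1 - (-2.69)|^3 + |-2.73 - 1.19|^3 + |1.5 - 1.35|^3 + |1.81 - (-1.88)|^3)^(1/3)
= (2.88^3 + 3.79^3 + 3.92^3 + 0.15^3 + 3.69^3)^(1/3) ≈ (23.8879 + 54.4399 + 60.2363 + 0.0034 + 50.2434)^(1/3) = (188.8109)^(1/3) ≈ 5.7369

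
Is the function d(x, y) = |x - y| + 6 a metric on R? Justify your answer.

No. d fails identity of indiscernibles (specifically d(x,x) = 0): d(4, 4) = |4 - 4| + 6 = 0 + 6 = 6 ≠ 0.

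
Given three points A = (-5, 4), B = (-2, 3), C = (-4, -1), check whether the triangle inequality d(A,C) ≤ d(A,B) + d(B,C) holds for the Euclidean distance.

d(A,B) = √(3² + 1²) = √10 ≈ 3.1623, d(B,C) = √(2² + 4²) = √20 ≈ 4.4721, d(A,C) = √(1² + 5²) = √26 ≈ 5.099.
d(A,C) ≈ 5.099 ≤ 3.1623 + 4.4721 = 7.6344. Triangle inequality is satisfied.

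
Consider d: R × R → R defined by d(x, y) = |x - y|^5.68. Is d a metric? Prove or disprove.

No. d(x,y) = |x-y|^5.68 fails the triangle inequality since p = 5.68 > 1. Counterexample: x = 3, y = 9, z = 10. d(x,z) = |3 - 10|^5.68 = 7^5.68 ≈ 63118.5288, but d(x,y) + d(y,z) = 6^5.68 + 1^5.68 ≈ 26296.5698 + 1 = 26297.5698. Since 63118.5288 > 26297.5698, the triangle inequality is violated.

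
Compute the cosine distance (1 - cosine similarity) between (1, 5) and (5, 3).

With u = (1, 5), v = (5, 3):
u·v = 1·5 + 5·3 = 5 + 15 = 20.
|u| = √(1² + 5²) = √26, |v| = √(5² + 3²) = √34, so |u||v| = √(26·34) = √884.
cos θ = (u·v)/(|u||v|) = 20/√884 ≈ 0.6727
Cosine distance = 1 - cos θ ≈ 1 - 0.6727 = 0.3273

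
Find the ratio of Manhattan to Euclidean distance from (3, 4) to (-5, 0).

L1 = |3 - (-5)| + |4 - 0| = 8 + 4 = 12
L2 = √(8² + 4²) = √80 ≈ 8.9443
L1 ≥ L2 always (equality iff movement is along one axis); L1 > L2 here.
Ratio L1/L2 = 12/√80 ≈ 1.3416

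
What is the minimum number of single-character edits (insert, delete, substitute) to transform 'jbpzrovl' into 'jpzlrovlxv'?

Let D[i][j] be the edit distance between the first i characters of 'jbpzrovl' and the first j characters of 'jpzlrovlxv', with D[i][0] = i, D[0][j] = j, and D[i][j] = D[i-1][j-1] if the characters match, else 1 + min(D[i-1][j], D[i][j-1], D[i-1][j-1]). Filling the table (rows: prefixes of 'jbpzrovl', columns: prefixes of 'jpzlrovlxv'):
     ε  j  p  z  l  r  o  v  l  x  v
  ε  0  1  2  3  4  5  6  7  8  9 10
  j  1  0  1  2  3  4  5  6  7  8  9
  b  2  1  1  2  3  4  5  6  7  8  9
  p  3  2  1  2  3  4  5  6  7  8  9
  z  4  3  2  1  2  3  4  5  6  7  8
  r  5  4  3  2  2  2  3  4  5  6  7
  o  6  5  4  3  3  3  2  3  4  5  6
  v  7  6  5  4  4  4  3  2  3  4  5
  l  8  7  6  5  4  5  4  3  2  3  4
The bottom-right entry gives D[8][10] = 4, so no sequence of fewer than 4 edits works. Backtracking through the table gives one optimal edit sequence (4 edits):
  jbpzrovl → jpzrovl (del b @2)
  jpzrovl → jpzlrovl (ins l @4)
  jpzlrovl → jpzlrovlx (ins x @9)
  jpzlrovlx → jpzlrovlxv (ins v @10)
Edit distance = 4.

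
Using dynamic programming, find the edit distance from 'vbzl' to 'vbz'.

Let D[i][j] be the edit distance between the first i characters of 'vbzl' and the first j characters of 'vbz', with D[i][0] = i, D[0][j] = j, and D[i][j] = D[i-1][j-1] if the characters match, else 1 + min(D[i-1][j], D[i][j-1], D[i-1][j-1]). Filling the table (rows: prefixes of 'vbzl', columns: prefixes of 'vbz'):
     ε  v  b  z
  ε  0  1  2  3
  v  1  0  1  2
  b  2  1  0  1
  z  3  2  1  0
  l  4  3  2  1
The bottom-right entry gives D[4][3] = 1, so no sequence of fewer than 1 edit works. Backtracking through the table gives one optimal edit sequence (1 edit):
  vbzl → vbz (del l @4)
Edit distance = 1.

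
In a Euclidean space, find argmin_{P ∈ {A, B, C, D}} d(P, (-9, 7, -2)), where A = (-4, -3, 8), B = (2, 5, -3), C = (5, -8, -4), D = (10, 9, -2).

Distances: d(A) = 15, d(B) ≈ 11.225, d(C) ≈ 20.6155, d(D) ≈ 19.105. Nearest: B = (2, 5, -3) with distance 11.225.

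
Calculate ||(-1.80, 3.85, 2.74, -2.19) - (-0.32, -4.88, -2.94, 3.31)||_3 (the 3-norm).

(Σ|x_i - y_i|^3)^(1/3) = (|-1.8 - (-0.32)|^3 + |3.85 - (-4.88)|^3 + |2.74 - (-2.94)|^3 + |-2.19 - 3.31|^3)^(1/3)
= (1.48^3 + 8.73^3 + 5.68^3 + 5.5^3)^(1/3) ≈ (3.2418 + 665.3386 + 183.2504 + 166.375)^(1/3) = (1018.2058)^(1/3) ≈ 10.0603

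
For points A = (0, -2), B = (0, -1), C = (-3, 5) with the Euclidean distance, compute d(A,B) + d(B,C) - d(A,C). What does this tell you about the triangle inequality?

d(A,B) = √(0² + 1²) = √1 = 1, d(B,C) = √(3² + 6²) = √45 ≈ 6.7082, d(A,C) = √(3² + 7²) = √58 ≈ 7.6158.
d(A,B) + d(B,C) - d(A,C) = 1 + 6.7082 - 7.6158 = 7.7082 - 7.6158 = 0.0924 (to 4 decimal places). This is ≥ 0, so the triangle inequality holds for these points.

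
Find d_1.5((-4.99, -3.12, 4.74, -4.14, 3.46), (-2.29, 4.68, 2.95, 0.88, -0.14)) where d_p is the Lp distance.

(Σ|x_i - y_i|^1.5)^(1/1.5) = (|-4.99 - (-2.29)|^1.5 + |-3.12 - 4.68|^1.5 + |4.74 - 2.95|^1.5 + |-4.14 - 0.88|^1.5 + |3.46 - (-0.14)|^1.5)^(1/1.5)
= (2.7^1.5 + 7.8^1.5 + 1.79^1.5 + 5.02^1.5 + 3.6^1.5)^(1/1.5) ≈ (4.4366 + 21.7842 + 2.3949 + 11.2475 + 6.8305)^(1/1.5) = (46.6937)^(1/1.5) ≈ 12.967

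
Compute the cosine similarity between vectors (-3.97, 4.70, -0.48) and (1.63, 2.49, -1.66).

With u = (-3.97, 4.70, -0.48), v = (1.63, 2.49, -1.66):
u·v = (-3.97)·1.63 + 4.7·2.49 + (-0.48)·(-1.66) = (-6.4711) + 11.703 + 0.7968 = 6.0287.
|u| = √((-3.97)² + 4.7² + (-0.48)²) = √(15.7609 + 22.09 + 0.2304) = √38.0813, |v| = √(1.63² + 2.49² + (-1.66)²) = √(2.6569 + 6.2001 + 2.7556) = √11.6126.
cos θ = (u·v)/(|u||v|) = 6.0287/(√38.0813·√11.6126) ≈ 0.2867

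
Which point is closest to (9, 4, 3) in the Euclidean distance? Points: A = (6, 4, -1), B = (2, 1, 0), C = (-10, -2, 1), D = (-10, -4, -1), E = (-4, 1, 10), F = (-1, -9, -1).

Distances: d(A) = 5, d(B) ≈ 8.1854, d(C) ≈ 20.025, d(D) = 21, d(E) ≈ 15.0665, d(F) ≈ 16.8819. Nearest: A = (6, 4, -1) with distance 5.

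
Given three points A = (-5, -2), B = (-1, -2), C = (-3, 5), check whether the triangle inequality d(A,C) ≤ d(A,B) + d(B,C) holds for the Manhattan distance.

d(A,B) = 4 + 0 = 4, d(B,C) = 2 + 7 = 9, d(A,C) = 2 + 7 = 9.
d(A,C) = 9 ≤ 4 + 9 = 13. Triangle inequality is satisfied.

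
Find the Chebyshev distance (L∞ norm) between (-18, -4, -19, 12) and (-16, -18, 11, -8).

max(|x_i - y_i|) = max(|-18 - (-16)|, |-4 - (-18)|, |-19 - 11|, |12 - (-8)|) = max(2, 14, 30, 20) = 30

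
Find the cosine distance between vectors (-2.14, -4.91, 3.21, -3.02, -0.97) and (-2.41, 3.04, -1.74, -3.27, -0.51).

With u = (-2.14, -4.91, 3.21, -3.02, -0.97), v = (-2.41, 3.04, -1.74, -3.27, -0.51):
u·v = (-2.14)·(-2.41) + (-4.91)·3.04 + 3.21·(-1.74) + (-3.02)·(-3.27) + (-0.97)·(-0.51) = 5.1574 + (-14.9264) + (-5.5854) + 9.8754 + 0.4947 = -4.9843.
|u| = √((-2.14)² + (-4.91)² + 3.21² + (-3.02)² + (-0.97)²) = √(4.5796 + 24.1081 + 10.3041 + 9.1204 + 0.9409) = √49.0531, |v| = √((-2.41)² + 3.04² + (-1.74)² + (-3.27)² + (-0.51)²) = √(5.8081 + 9.2416 + 3.0276 + 10.6929 + 0.2601) = √29.0303.
cos θ = (u·v)/(|u||v|) = -4.9843/(√49.0531·√29.0303) ≈ -0.1321
Cosine distance = 1 - cos θ ≈ 1 - (-0.1321) = 1.1321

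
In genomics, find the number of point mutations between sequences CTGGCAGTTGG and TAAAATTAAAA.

Differing positions: 1, 2, 3, 4, 5, 6, 7, 8, 9, 10, 11. Hamming distance = 11.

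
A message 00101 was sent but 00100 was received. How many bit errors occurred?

Differing positions: 5. Hamming distance = 1.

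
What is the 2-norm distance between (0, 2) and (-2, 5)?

(Σ|x_i - y_i|^2)^(1/2) = (|0 - (-2)|^2 + |2 - 5|^2)^(1/2)
= (2^2 + 3^2)^(1/2) = (4 + 9)^(1/2) = (13)^(1/2) ≈ 3.6056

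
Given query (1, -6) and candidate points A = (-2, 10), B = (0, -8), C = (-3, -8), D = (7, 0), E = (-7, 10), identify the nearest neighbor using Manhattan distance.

Distances: d(A) = 19, d(B) = 3, d(C) = 6, d(D) = 12, d(E) = 24. Nearest: B = (0, -8) with distance 3.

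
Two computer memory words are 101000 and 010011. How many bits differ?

Differing positions: 1, 2, 3, 5, 6. Hamming distance = 5.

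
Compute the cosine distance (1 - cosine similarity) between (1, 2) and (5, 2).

With u = (1, 2), v = (5, 2):
u·v = 1·5 + 2·2 = 5 + 4 = 9.
|u| = √(1² + 2²) = √5, |v| = √(5² + 2²) = √29, so |u||v| = √(5·29) = √145.
cos θ = (u·v)/(|u||v|) = 9/√145 ≈ 0.7474
Cosine distance = 1 - cos θ ≈ 1 - 0.7474 = 0.2526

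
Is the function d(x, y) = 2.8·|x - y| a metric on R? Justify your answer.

Yes. Since |x - y| is a metric on R and 2.8 > 0, the positive scalar multiple 2.8·|x - y| is also a metric: scaling by a positive constant preserves non-negativity, identity (d=0 ⟺ |x-y|=0 ⟺ x=y), symmetry, and the triangle inequality.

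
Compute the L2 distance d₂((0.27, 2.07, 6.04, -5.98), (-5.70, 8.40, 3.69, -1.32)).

√(Σ(x_i - y_i)²) = √((0.27 - (-5.7))² + (2.07 - 8.4)² + (6.04 - 3.69)² + (-5.98 - (-1.32))²)
= √(5.97² + (-6.33)² + 2.35² + (-4.66)²) = √(35.6409 + 40.0689 + 5.5225 + 21.7156) = √102.9479 ≈ 10.1463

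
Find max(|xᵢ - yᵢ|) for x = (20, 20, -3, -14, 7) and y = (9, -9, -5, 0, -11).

max(|x_i - y_i|) = max(|20 - 9|, |20 - (-9)|, |-3 - (-5)|, |-14 - 0|, |7 - (-11)|) = max(11, 29, 2, 14, 18) = 29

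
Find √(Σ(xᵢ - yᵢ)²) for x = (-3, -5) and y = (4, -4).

√(Σ(x_i - y_i)²) = √((-3 - 4)² + (-5 - (-4))²)
= √((-7)² + (-1)²) = √(49 + 1) = √50 ≈ 7.0711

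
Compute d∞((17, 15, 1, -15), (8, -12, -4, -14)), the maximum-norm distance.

max(|x_i - y_i|) = max(|17 - 8|, |15 - (-12)|, |1 - (-4)|, |-15 - (-14)|) = max(9, 27, 5, 1) = 27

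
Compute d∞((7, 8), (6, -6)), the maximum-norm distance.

max(|x_i - y_i|) = max(|7 - 6|, |8 - (-6)|) = max(1, 14) = 14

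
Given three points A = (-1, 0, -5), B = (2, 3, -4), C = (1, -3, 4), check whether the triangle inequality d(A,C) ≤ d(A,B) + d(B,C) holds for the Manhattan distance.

d(A,B) = 3 + 3 + 1 = 7, d(B,C) = 1 + 6 + 8 = 15, d(A,C) = 2 + 3 + 9 = 14.
d(A,C) = 14 ≤ 7 + 15 = 22. Triangle inequality is satisfied.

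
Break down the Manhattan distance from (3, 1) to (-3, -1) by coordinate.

Σ|x_i - y_i| = |3 - (-3)| + |1 - (-1)| = 6 + 2 = 8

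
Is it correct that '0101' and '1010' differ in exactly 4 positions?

Differing positions: 1, 2, 3, 4. Hamming distance = 4, so the claim is true.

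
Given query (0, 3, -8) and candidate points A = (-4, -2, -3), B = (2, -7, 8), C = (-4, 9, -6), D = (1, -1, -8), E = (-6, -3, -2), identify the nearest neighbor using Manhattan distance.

Distances: d(A) = 14, d(B) = 28, d(C) = 12, d(D) = 5, d(E) = 18. Nearest: D = (1, -1, -8) with distance 5.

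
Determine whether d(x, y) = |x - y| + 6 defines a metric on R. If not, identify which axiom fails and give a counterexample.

No. d fails identity of indiscernibles (specifically d(x,x) = 0): d(8, 8) = |8 - 8| + 6 = 0 + 6 = 6 ≠ 0.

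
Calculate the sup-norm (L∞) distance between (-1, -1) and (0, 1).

max(|x_i - y_i|) = max(|-1 - 0|, |-1 - 1|) = max(1, 2) = 2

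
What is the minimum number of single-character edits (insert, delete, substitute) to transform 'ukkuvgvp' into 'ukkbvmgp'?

Let D[i][j] be the edit distance between the first i characters of 'ukkuvgvp' and the first j characters of 'ukkbvmgp', with D[i][0] = i, D[0][j] = j, and D[i][j] = D[i-1][j-1] if the characters match, else 1 + min(D[i-1][j], D[i][j-1], D[i-1][j-1]). Filling the table (rows: prefixes of 'ukkuvgvp', columns: prefixes of 'ukkbvmgp'):
     ε  u  k  k  b  v  m  g  p
  ε  0  1  2  3  4  5  6  7  8
  u  1  0  1  2  3  4  5  6  7
  k  2  1  0  1  2  3  4  5  6
  k  3  2  1  0  1  2  3  4  5
  u  4  3  2  1  1  2  3  4  5
  v  5  4  3  2  2  1  2  3  4
  g  6  5  4  3  3  2  2  2  3
  v  7  6  5  4  4  3  3  3  3
  p  8  7  6  5  5  4  4  4  3
The bottom-right entry gives D[8][8] = 3, so no sequence of fewer than 3 edits works. Backtracking through the table gives one optimal edit sequence (3 edits):
  ukkuvgvp → ukkbvgvp (sub u→b @4)
  ukkbvgvp → ukkbvmvp (sub g→m @6)
  ukkbvmvp → ukkbvmgp (sub v→g @7)
Edit distance = 3.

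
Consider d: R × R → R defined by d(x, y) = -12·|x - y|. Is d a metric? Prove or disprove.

No. With c = -12 < 0, d fails non-negativity: d(4, 11) = -12·|4 - 11| = -12·7 = -84 < 0.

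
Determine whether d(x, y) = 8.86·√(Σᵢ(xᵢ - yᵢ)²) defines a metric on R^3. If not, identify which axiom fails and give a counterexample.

Yes. The L2 (Euclidean) norm induces a metric on R^3, and multiplying a metric by a positive constant 8.86 > 0 preserves all four axioms: non-negativity (8.86·||x-y|| ≥ 0), identity (8.86·||x-y|| = 0 ⟺ ||x-y|| = 0 ⟺ x = y), symmetry (||x-y|| = ||y-x||), and the triangle inequality (8.86·||x-z|| ≤ 8.86·||x-y|| + 8.86·||y-z||). So d is a metric.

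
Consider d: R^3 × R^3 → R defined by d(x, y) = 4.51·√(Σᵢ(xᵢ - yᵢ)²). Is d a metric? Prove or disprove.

Yes. The L2 (Euclidean) norm induces a metric on R^3, and multiplying a metric by a positive constant 4.51 > 0 preserves all four axioms: non-negativity (4.51·||x-y|| ≥ 0), identity (4.51·||x-y|| = 0 ⟺ ||x-y|| = 0 ⟺ x = y), symmetry (||x-y|| = ||y-x||), and the triangle inequality (4.51·||x-z|| ≤ 4.51·||x-y|| + 4.51·||y-z||). So d is a metric.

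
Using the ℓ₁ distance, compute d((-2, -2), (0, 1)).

Σ|x_i - y_i| = |-2 - 0| + |-2 - 1| = 2 + 3 = 5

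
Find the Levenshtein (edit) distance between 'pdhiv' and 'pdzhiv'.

Let D[i][j] be the edit distance between the first i characters of 'pdhiv' and the first j characters of 'pdzhiv', with D[i][0] = i, D[0][j] = j, and D[i][j] = D[i-1][j-1] if the characters match, else 1 + min(D[i-1][j], D[i][j-1], D[i-1][j-1]). Filling the table (rows: prefixes of 'pdhiv', columns: prefixes of 'pdzhiv'):
     ε  p  d  z  h  i  v
  ε  0  1  2  3  4  5  6
  p  1  0  1  2  3  4  5
  d  2  1  0  1  2  3  4
  h  3  2  1  1  1  2  3
  i  4  3  2  2  2  1  2
  v  5  4  3  3  3  2  1
The bottom-right entry gives D[5][6] = 1, so no sequence of fewer than 1 edit works. Backtracking through the table gives one optimal edit sequence (1 edit):
  pdhiv → pdzhiv (ins z @3)
Edit distance = 1.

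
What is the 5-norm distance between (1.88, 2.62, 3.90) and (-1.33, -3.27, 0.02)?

(Σ|x_i - y_i|^5)^(1/5) = (|1.88 - (-1.33)|^5 + |2.62 - (-3.27)|^5 + |3.9 - 0.02|^5)^(1/5)
= (3.21^5 + 5.89^5 + 3.88^5)^(1/5) ≈ (340.8201 + 7088.8612 + 879.3436)^(1/5) = (8309.0249)^(1/5) ≈ 6.0801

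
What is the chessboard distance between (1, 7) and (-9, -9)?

max(|x_i - y_i|) = max(|1 - (-9)|, |7 - (-9)|) = max(10, 16) = 16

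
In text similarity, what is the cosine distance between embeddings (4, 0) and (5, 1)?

With u = (4, 0), v = (5, 1):
u·v = 4·5 + 0·1 = 20 + 0 = 20.
|u| = √(4² + 0²) = √16, |v| = √(5² + 1²) = √26, so |u||v| = √(16·26) = √416.
cos θ = (u·v)/(|u||v|) = 20/√416 ≈ 0.9806
Cosine distance = 1 - cos θ ≈ 1 - 0.9806 = 0.0194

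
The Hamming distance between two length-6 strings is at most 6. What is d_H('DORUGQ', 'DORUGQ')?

Differing positions: none. Hamming distance = 0. The maximum possible Hamming distance for length-6 strings is 6, so d_H/6 = 0/6 = 0.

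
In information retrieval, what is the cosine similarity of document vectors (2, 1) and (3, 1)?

With u = (2, 1), v = (3, 1):
u·v = 2·3 + 1·1 = 6 + 1 = 7.
|u| = √(2² + 1²) = √5, |v| = √(3² + 1²) = √10, so |u||v| = √(5·10) = √50.
cos θ = (u·v)/(|u||v|) = 7/√50 ≈ 0.9899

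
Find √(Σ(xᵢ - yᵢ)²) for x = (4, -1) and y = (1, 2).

√(Σ(x_i - y_i)²) = √((4 - 1)² + (-1 - 2)²)
= √(3² + (-3)²) = √(9 + 9) = √18 ≈ 4.2426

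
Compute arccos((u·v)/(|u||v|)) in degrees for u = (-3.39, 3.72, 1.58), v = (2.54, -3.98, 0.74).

With u = (-3.39, 3.72, 1.58), v = (2.54, -3.98, 0.74):
u·v = (-3.39)·2.54 + 3.72·(-3.98) + 1.58·0.74 = (-8.6106) + (-14.8056) + 1.1692 = -22.247.
|u| = √((-3.39)² + 3.72² + 1.58²) = √(11.4921 + 13.8384 + 2.4964) = √27.8269, |v| = √(2.54² + (-3.98)² + 0.74²) = √(6.4516 + 15.8404 + 0.5476) = √22.8396.
cos θ = (u·v)/(|u||v|) = -22.247/(√27.8269·√22.8396) ≈ -0.88246
θ = arccos(-0.88246) ≈ 151.94°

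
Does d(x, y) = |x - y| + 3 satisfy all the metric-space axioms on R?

No. d fails identity of indiscernibles (specifically d(x,x) = 0): d(-4, -4) = |-4 - (-4)| + 3 = 0 + 3 = 3 ≠ 0.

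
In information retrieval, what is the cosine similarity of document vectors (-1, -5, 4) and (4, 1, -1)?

With u = (-1, -5, 4), v = (4, 1, -1):
u·v = (-1)·4 + (-5)·1 + 4·(-1) = (-4) + (-5) + (-4) = -13.
|u| = √((-1)² + (-5)² + 4²) = √42, |v| = √(4² + 1² + (-1)²) = √18, so |u||v| = √(42·18) = √756.
cos θ = (u·v)/(|u||v|) = -13/√756 ≈ -0.4728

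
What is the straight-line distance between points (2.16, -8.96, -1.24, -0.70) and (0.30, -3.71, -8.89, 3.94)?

√(Σ(x_i - y_i)²) = √((2.16 - 0.3)² + (-8.96 - (-3.71))² + (-1.24 - (-8.89))² + (-0.7 - 3.94)²)
= √(1.86² + (-5.25)² + 7.65² + (-4.64)²) = √(3.4596 + 27.5625 + 58.5225 + 21.5296) = √111.0742 ≈ 10.5392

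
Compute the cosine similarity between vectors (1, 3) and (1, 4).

With u = (1, 3), v = (1, 4):
u·v = 1·1 + 3·4 = 1 + 12 = 13.
|u| = √(1² + 3²) = √10, |v| = √(1² + 4²) = √17, so |u||v| = √(10·17) = √170.
cos θ = (u·v)/(|u||v|) = 13/√170 ≈ 0.9971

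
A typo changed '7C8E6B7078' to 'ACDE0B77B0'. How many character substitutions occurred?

Differing positions: 1, 3, 5, 8, 9, 10. Hamming distance = 6.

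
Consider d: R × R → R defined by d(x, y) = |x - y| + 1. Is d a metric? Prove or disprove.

No. d fails identity of indiscernibles (specifically d(x,x) = 0): d(-5, -5) = |-5 - (-5)| + 1 = 0 + 1 = 1 ≠ 0.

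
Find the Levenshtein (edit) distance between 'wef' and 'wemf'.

Let D[i][j] be the edit distance between the first i characters of 'wef' and the first j characters of 'wemf', with D[i][0] = i, D[0][j] = j, and D[i][j] = D[i-1][j-1] if the characters match, else 1 + min(D[i-1][j], D[i][j-1], D[i-1][j-1]). Filling the table (rows: prefixes of 'wef', columns: prefixes of 'wemf'):
     ε  w  e  m  f
  ε  0  1  2  3  4
  w  1  0  1  2  3
  e  2  1  0  1  2
  f  3  2  1  1  1
The bottom-right entry gives D[3][4] = 1, so no sequence of fewer than 1 edit works. Backtracking through the table gives one optimal edit sequence (1 edit):
  wef → wemf (ins m @3)
Edit distance = 1.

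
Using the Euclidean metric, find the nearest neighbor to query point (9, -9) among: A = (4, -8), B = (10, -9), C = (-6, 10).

Distances: d(A) ≈ 5.099, d(B) = 1, d(C) ≈ 24.2074. Nearest: B = (10, -9) with distance 1.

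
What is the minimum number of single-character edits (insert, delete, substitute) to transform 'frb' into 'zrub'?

Let D[i][j] be the edit distance between the first i characters of 'frb' and the first j characters of 'zrub', with D[i][0] = i, D[0][j] = j, and D[i][j] = D[i-1][j-1] if the characters match, else 1 + min(D[i-1][j], D[i][j-1], D[i-1][j-1]). Filling the table (rows: prefixes of 'frb', columns: prefixes of 'zrub'):
     ε  z  r  u  b
  ε  0  1  2  3  4
  f  1  1  2  3  4
  r  2  2  1  2  3
  b  3  3  2  2  2
The bottom-right entry gives D[3][4] = 2, so no sequence of fewer than 2 edits works. Backtracking through the table gives one optimal edit sequence (2 edits):
  frb → zrb (sub f→z @1)
  zrb → zrub (ins u @3)
Edit distance = 2.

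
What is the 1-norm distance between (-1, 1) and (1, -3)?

Σ|x_i - y_i| = |-1 - 1| + |1 - (-3)| = 2 + 4 = 6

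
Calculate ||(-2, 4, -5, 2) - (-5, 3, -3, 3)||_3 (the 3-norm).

(Σ|x_i - y_i|^3)^(1/3) = (|-2 - (-5)|^3 + |4 - 3|^3 + |-5 - (-3)|^3 + |2 - 3|^3)^(1/3)
= (3^3 + 1^3 + 2^3 + 1^3)^(1/3) = (27 + 1 + 8 + 1)^(1/3) = (37)^(1/3) ≈ 3.3322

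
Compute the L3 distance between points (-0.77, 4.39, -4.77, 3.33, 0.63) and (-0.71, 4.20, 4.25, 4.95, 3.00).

(Σ|x_i - y_i|^3)^(1/3) = (|-0.77 - (-0.71)|^3 + |4.39 - 4.2|^3 + |-4.77 - 4.25|^3 + |3.33 - 4.95|^3 + |0.63 - 3|^3)^(1/3)
= (0.06^3 + 0.19^3 + 9.02^3 + 1.62^3 + 2.37^3)^(1/3) ≈ (0.0002 + 0.0069 + 733.8708 + 4.2515 + 13.3121)^(1/3) = (751.4415)^(1/3) ≈ 9.0914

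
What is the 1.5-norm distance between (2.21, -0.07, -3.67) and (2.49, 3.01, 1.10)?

(Σ|x_i - y_i|^1.5)^(1/1.5) = (|2.21 - 2.49|^1.5 + |-0.07 - 3.01|^1.5 + |-3.67 - 1.1|^1.5)^(1/1.5)
= (0.28^1.5 + 3.08^1.5 + 4.77^1.5)^(1/1.5) ≈ (0.1482 + 5.4054 + 10.4178)^(1/1.5) = (15.9714)^(1/1.5) ≈ 6.342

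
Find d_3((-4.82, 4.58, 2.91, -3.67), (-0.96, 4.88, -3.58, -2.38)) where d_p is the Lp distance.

(Σ|x_i - y_i|^3)^(1/3) = (|-4.82 - (-0.96)|^3 + |4.58 - 4.88|^3 + |2.91 - (-3.58)|^3 + |-3.67 - (-2.38)|^3)^(1/3)
= (3.86^3 + 0.3^3 + 6.49^3 + 1.29^3)^(1/3) ≈ (57.5125 + 0.027 + 273.3594 + 2.1467)^(1/3) = (333.0456)^(1/3) ≈ 6.9316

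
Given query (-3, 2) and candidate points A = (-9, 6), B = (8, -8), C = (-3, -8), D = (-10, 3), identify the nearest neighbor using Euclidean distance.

Distances: d(A) ≈ 7.2111, d(B) ≈ 14.8661, d(C) = 10, d(D) ≈ 7.0711. Nearest: D = (-10, 3) with distance 7.0711.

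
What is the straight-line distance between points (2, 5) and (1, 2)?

√(Σ(x_i - y_i)²) = √((2 - 1)² + (5 - 2)²)
= √(1² + 3²) = √(1 + 9) = √10 ≈ 3.1623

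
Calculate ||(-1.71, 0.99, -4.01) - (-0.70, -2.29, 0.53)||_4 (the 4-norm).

(Σ|x_i - y_i|^4)^(1/4) = (|-1.71 - (-0.7)|^4 + |0.99 - (-2.29)|^4 + |-4.01 - 0.53|^4)^(1/4)
= (1.01^4 + 3.28^4 + 4.54^4)^(1/4) ≈ (1.0406 + 115.7432 + 424.8381)^(1/4) = (541.6219)^(1/4) ≈ 4.8242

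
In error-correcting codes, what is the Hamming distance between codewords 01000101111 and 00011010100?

Differing positions: 2, 4, 5, 6, 7, 8, 10, 11. Hamming distance = 8.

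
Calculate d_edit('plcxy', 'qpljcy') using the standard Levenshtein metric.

Let D[i][j] be the edit distance between the first i characters of 'plcxy' and the first j characters of 'qpljcy', with D[i][0] = i, D[0][j] = j, and D[i][j] = D[i-1][j-1] if the characters match, else 1 + min(D[i-1][j], D[i][j-1], D[i-1][j-1]). Filling the table (rows: prefixes of 'plcxy', columns: prefixes of 'qpljcy'):
     ε  q  p  l  j  c  y
  ε  0  1  2  3  4  5  6
  p  1  1  1  2  3  4  5
  l  2  2  2  1  2  3  4
  c  3  3  3  2  2  2  3
  x  4  4  4  3  3  3  3
  y  5  5  5  4  4  4  3
The bottom-right entry gives D[5][6] = 3, so no sequence of fewer than 3 edits works. Backtracking through the table gives one optimal edit sequence (3 edits):
  plcxy → qplcxy (ins q @1)
  qplcxy → qpljxy (sub c→j @4)
  qpljxy → qpljcy (sub x→c @5)
Edit distance = 3.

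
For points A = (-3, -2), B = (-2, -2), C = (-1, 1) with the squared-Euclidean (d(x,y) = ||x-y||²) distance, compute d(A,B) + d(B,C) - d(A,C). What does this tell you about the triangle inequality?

d(A,B) = 1² + 0² = 1, d(B,C) = 1² + 3² = 10, d(A,C) = 2² + 3² = 13.
d(A,B) + d(B,C) - d(A,C) = 1 + 10 - 13 = 11 - 13 = -2. This is < 0, so the triangle inequality FAILS for these points (squared-Euclidean is not a metric).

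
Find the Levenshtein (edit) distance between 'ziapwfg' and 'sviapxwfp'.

Let D[i][j] be the edit distance between the first i characters of 'ziapwfg' and the first j characters of 'sviapxwfp', with D[i][0] = i, D[0][j] = j, and D[i][j] = D[i-1][j-1] if the characters match, else 1 + min(D[i-1][j], D[i][j-1], D[i-1][j-1]). Filling the table (rows: prefixes of 'ziapwfg', columns: prefixes of 'sviapxwfp'):
     ε  s  v  i  a  p  x  w  f  p
  ε  0  1  2  3  4  5  6  7  8  9
  z  1  1  2  3  4  5  6  7  8  9
  i  2  2  2  2  3  4  5  6  7  8
  a  3  3  3  3  2  3  4  5  6  7
  p  4  4  4  4  3  2  3  4  5  6
  w  5  5  5  5  4  3  3  3  4  5
  f  6  6  6  6  5  4  4  4  3  4
  g  7  7  7  7  6  5  5  5  4  4
The bottom-right entry gives D[7][9] = 4, so no sequence of fewer than 4 edits works. Backtracking through the table gives one optimal edit sequence (4 edits):
  ziapwfg → sziapwfg (ins s @1)
  sziapwfg → sviapwfg (sub z→v @2)
  sviapwfg → sviapxwfg (ins x @6)
  sviapxwfg → sviapxwfp (sub g→p @9)
Edit distance = 4.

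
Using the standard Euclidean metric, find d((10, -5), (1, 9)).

√(Σ(x_i - y_i)²) = √((10 - 1)² + (-5 - 9)²)
= √(9² + (-14)²) = √(81 + 196) = √277 ≈ 16.6433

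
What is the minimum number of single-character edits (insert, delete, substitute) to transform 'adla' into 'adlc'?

Let D[i][j] be the edit distance between the first i characters of 'adla' and the first j characters of 'adlc', with D[i][0] = i, D[0][j] = j, and D[i][j] = D[i-1][j-1] if the characters match, else 1 + min(D[i-1][j], D[i][j-1], D[i-1][j-1]). Filling the table (rows: prefixes of 'adla', columns: prefixes of 'adlc'):
     ε  a  d  l  c
  ε  0  1  2  3  4
  a  1  0  1  2  3
  d  2  1  0  1  2
  l  3  2  1  0  1
  a  4  3  2  1  1
The bottom-right entry gives D[4][4] = 1, so no sequence of fewer than 1 edit works. Backtracking through the table gives one optimal edit sequence (1 edit):
  adla → adlc (sub a→c @4)
Edit distance = 1.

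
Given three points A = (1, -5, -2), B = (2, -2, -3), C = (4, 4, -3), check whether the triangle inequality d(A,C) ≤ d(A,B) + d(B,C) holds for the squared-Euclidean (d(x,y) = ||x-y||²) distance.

d(A,B) = 1² + 3² + 1² = 11, d(B,C) = 2² + 6² + 0² = 40, d(A,C) = 3² + 9² + 1² = 91.
d(A,C) = 91 > 11 + 40 = 51. Triangle inequality is VIOLATED. (Squared-Euclidean is not a metric — this is a counterexample.)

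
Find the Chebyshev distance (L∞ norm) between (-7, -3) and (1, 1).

max(|x_i - y_i|) = max(|-7 - 1|, |-3 - 1|) = max(8, 4) = 8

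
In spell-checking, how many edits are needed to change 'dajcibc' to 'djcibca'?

Let D[i][j] be the edit distance between the first i characters of 'dajcibc' and the first j characters of 'djcibca', with D[i][0] = i, D[0][j] = j, and D[i][j] = D[i-1][j-1] if the characters match, else 1 + min(D[i-1][j], D[i][j-1], D[i-1][j-1]). Filling the table (rows: prefixes of 'dajcibc', columns: prefixes of 'djcibca'):
     ε  d  j  c  i  b  c  a
  ε  0  1  2  3  4  5  6  7
  d  1  0  1  2  3  4  5  6
  a  2  1  1  2  3  4  5  5
  j  3  2  1  2  3  4  5  6
  c  4  3  2  1  2  3  4  5
  i  5  4  3  2  1  2  3  4
  b  6  5  4  3  2  1  2  3
  c  7  6  5  4  3  2  1  2
The bottom-right entry gives D[7][7] = 2, so no sequence of fewer than 2 edits works. Backtracking through the table gives one optimal edit sequence (2 edits):
  dajcibc → djcibc (del a @2)
  djcibc → djcibca (ins a @7)
Edit distance = 2.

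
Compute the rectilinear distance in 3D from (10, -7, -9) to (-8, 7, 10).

Σ|x_i - y_i| = |10 - (-8)| + |-7 - 7| + |-9 - 10| = 18 + 14 + 19 = 51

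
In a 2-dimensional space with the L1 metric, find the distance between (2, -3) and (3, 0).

Σ|x_i - y_i| = |2 - 3| + |-3 - 0| = 1 + 3 = 4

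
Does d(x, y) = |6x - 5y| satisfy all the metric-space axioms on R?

No. d fails symmetry: d(7, 8) = |6·7 - 5·8| = |2| = 2, but d(8, 7) = |6·8 - 5·7| = |13| = 13. Since 2 ≠ 13, d(x,y) ≠ d(y,x) in general.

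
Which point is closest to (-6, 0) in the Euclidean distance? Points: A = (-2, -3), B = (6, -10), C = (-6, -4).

Distances: d(A) = 5, d(B) ≈ 15.6205, d(C) = 4. Nearest: C = (-6, -4) with distance 4.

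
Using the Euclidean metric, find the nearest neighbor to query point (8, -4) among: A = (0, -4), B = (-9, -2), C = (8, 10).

Distances: d(A) = 8, d(B) ≈ 17.1172, d(C) = 14. Nearest: A = (0, -4) with distance 8.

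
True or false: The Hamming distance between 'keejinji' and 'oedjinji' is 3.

Differing positions: 1, 3. Hamming distance = 2, so the claim that d_H = 3 is false.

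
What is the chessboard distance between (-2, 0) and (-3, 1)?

max(|x_i - y_i|) = max(|-2 - (-3)|, |0 - 1|) = max(1, 1) = 1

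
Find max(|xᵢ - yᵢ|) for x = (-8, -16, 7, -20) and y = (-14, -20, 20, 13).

max(|x_i - y_i|) = max(|-8 - (-14)|, |-16 - (-20)|, |7 - 20|, |-20 - 13|) = max(6, 4, 13, 33) = 33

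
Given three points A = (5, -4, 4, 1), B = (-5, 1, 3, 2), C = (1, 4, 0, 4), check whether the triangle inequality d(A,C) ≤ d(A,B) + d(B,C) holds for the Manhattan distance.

d(A,B) = 10 + 5 + 1 + 1 = 17, d(B,C) = 6 + 3 + 3 + 2 = 14, d(A,C) = 4 + 8 + 4 + 3 = 19.
d(A,C) = 19 ≤ 17 + 14 = 31. Triangle inequality is satisfied.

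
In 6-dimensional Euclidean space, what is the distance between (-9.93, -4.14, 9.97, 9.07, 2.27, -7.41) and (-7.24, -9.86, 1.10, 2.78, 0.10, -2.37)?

√(Σ(x_i - y_i)²) = √((-9.93 - (-7.24))² + (-4.14 - (-9.86))² + (9.97 - 1.1)² + (9.07 - 2.78)² + (2.27 - 0.1)² + (-7.41 - (-2.37))²)
= √((-2.69)² + 5.72² + 8.87² + 6.29² + 2.17² + (-5.04)²) = √(7.2361 + 32.7184 + 78.6769 + 39.5641 + 4.7089 + 25.4016) = √188.306 ≈ 13.7225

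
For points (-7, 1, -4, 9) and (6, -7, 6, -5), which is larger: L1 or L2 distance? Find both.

L1 = |-7 - 6| + |1 - (-7)| + |-4 - 6| + |9 - (-5)| = 13 + 8 + 10 + 14 = 45
L2 = √(13² + 8² + 10² + 14²) = √529 = 23
L1 ≥ L2 always (equality iff movement is along one axis); L1 > L2 here.
Ratio L1/L2 = 45/23 ≈ 1.9565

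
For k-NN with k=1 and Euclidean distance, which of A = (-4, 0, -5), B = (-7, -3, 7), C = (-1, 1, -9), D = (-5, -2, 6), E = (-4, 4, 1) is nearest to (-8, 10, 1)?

Distances: d(A) ≈ 12.3288, d(B) ≈ 14.3527, d(C) ≈ 15.1658, d(D) ≈ 13.3417, d(E) ≈ 7.2111. Nearest: E = (-4, 4, 1) with distance 7.2111.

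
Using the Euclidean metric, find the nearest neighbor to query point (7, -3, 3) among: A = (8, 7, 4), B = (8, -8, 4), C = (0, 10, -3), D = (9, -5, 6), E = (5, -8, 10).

Distances: d(A) ≈ 10.0995, d(B) ≈ 5.1962, d(C) ≈ 15.9374, d(D) ≈ 4.1231, d(E) ≈ 8.8318. Nearest: D = (9, -5, 6) with distance 4.1231.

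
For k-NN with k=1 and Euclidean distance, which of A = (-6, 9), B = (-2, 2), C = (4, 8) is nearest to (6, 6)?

Distances: d(A) ≈ 12.3693, d(B) ≈ 8.9443, d(C) ≈ 2.8284. Nearest: C = (4, 8) with distance 2.8284.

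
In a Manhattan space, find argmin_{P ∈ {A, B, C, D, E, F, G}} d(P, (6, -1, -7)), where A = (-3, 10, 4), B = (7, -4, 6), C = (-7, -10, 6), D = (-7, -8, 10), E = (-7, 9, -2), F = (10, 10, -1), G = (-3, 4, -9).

Distances: d(A) = 31, d(B) = 17, d(C) = 35, d(D) = 37, d(E) = 28, d(F) = 21, d(G) = 16. Nearest: G = (-3, 4, -9) with distance 16.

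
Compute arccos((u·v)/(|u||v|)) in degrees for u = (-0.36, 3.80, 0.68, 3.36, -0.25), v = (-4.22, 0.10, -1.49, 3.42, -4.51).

With u = (-0.36, 3.80, 0.68, 3.36, -0.25), v = (-4.22, 0.10, -1.49, 3.42, -4.51):
u·v = (-0.36)·(-4.22) + 3.8·0.1 + 0.68·(-1.49) + 3.36·3.42 + (-0.25)·(-4.51) = 1.5192 + 0.38 + (-1.0132) + 11.4912 + 1.1275 = 13.5047.
|u| = √((-0.36)² + 3.8² + 0.68² + 3.36² + (-0.25)²) = √(0.1296 + 14.44 + 0.4624 + 11.2896 + 0.0625) = √26.3841, |v| = √((-4.22)² + 0.1² + (-1.49)² + 3.42² + (-4.51)²) = √(17.8084 + 0.01 + 2.2201 + 11.6964 + 20.3401) = √52.075.
cos θ = (u·v)/(|u||v|) = 13.5047/(√26.3841·√52.075) ≈ 0.364334
θ = arccos(0.364334) ≈ 68.63°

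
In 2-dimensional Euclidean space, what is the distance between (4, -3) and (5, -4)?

√(Σ(x_i - y_i)²) = √((4 - 5)² + (-3 - (-4))²)
= √((-1)² + 1²) = √(1 + 1) = √2 ≈ 1.4142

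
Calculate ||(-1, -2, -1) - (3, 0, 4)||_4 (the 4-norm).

(Σ|x_i - y_i|^4)^(1/4) = (|-1 - 3|^4 + |-2 - 0|^4 + |-1 - 4|^4)^(1/4)
= (4^4 + 2^4 + 5^4)^(1/4) = (256 + 16 + 625)^(1/4) = (897)^(1/4) ≈ 5.4727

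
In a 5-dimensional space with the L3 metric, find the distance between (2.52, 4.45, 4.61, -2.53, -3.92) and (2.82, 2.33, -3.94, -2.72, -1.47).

(Σ|x_i - y_i|^3)^(1/3) = (|2.52 - 2.82|^3 + |4.45 - 2.33|^3 + |4.61 - (-3.94)|^3 + |-2.53 - (-2.72)|^3 + |-3.92 - (-1.47)|^3)^(1/3)
= (0.3^3 + 2.12^3 + 8.55^3 + 0.19^3 + 2.45^3)^(1/3) ≈ (0.027 + 9.5281 + 625.0264 + 0.0069 + 14.7061)^(1/3) = (649.2945)^(1/3) ≈ 8.6593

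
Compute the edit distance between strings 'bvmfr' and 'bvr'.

Let D[i][j] be the edit distance between the first i characters of 'bvmfr' and the first j characters of 'bvr', with D[i][0] = i, D[0][j] = j, and D[i][j] = D[i-1][j-1] if the characters match, else 1 + min(D[i-1][j], D[i][j-1], D[i-1][j-1]). Filling the table (rows: prefixes of 'bvmfr', columns: prefixes of 'bvr'):
     ε  b  v  r
  ε  0  1  2  3
  b  1  0  1  2
  v  2  1  0  1
  m  3  2  1  1
  f  4  3  2  2
  r  5  4  3  2
The bottom-right entry gives D[5][3] = 2, so no sequence of fewer than 2 edits works. Backtracking through the table gives one optimal edit sequence (2 edits):
  bvmfr → bvfr (del m @3)
  bvfr → bvr (del f @3)
Edit distance = 2.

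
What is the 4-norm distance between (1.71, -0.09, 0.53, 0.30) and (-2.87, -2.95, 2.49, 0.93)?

(Σ|x_i - y_i|^4)^(1/4) = (|1.71 - (-2.87)|^4 + |-0.09 - (-2.95)|^4 + |0.53 - 2.49|^4 + |0.3 - 0.93|^4)^(1/4)
= (4.58^4 + 2.86^4 + 1.96^4 + 0.63^4)^(1/4) ≈ (440.0094 + 66.9059 + 14.7579 + 0.1575)^(1/4) = (521.8307)^(1/4) ≈ 4.7795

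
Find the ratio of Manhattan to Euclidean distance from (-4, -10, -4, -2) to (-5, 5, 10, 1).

L1 = |-4 - (-5)| + |-10 - 5| + |-4 - 10| + |-2 - 1| = 1 + 15 + 14 + 3 = 33
L2 = √(1² + 15² + 14² + 3²) = √431 ≈ 20.7605
L1 ≥ L2 always (equality iff movement is along one axis); L1 > L2 here.
Ratio L1/L2 = 33/√431 ≈ 1.5896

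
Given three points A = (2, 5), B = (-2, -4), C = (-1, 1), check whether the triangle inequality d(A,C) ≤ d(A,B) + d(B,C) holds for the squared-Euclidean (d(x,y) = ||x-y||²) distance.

d(A,B) = 4² + 9² = 97, d(B,C) = 1² + 5² = 26, d(A,C) = 3² + 4² = 25.
d(A,C) = 25 ≤ 97 + 26 = 123. Triangle inequality is satisfied.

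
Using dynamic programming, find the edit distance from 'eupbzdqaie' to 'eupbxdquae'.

Let D[i][j] be the edit distance between the first i characters of 'eupbzdqaie' and the first j characters of 'eupbxdquae', with D[i][0] = i, D[0][j] = j, and D[i][j] = D[i-1][j-1] if the characters match, else 1 + min(D[i-1][j], D[i][j-1], D[i-1][j-1]). Filling the table (rows: prefixes of 'eupbzdqaie', columns: prefixes of 'eupbxdquae'):
     ε  e  u  p  b  x  d  q  u  a  e
  ε  0  1  2  3  4  5  6  7  8  9 10
  e  1  0  1  2  3  4  5  6  7  8  9
  u  2  1  0  1  2  3  4  5  6  7  8
  p  3  2  1  0  1  2  3  4  5  6  7
  b  4  3  2  1  0  1  2  3  4  5  6
  z  5  4  3  2  1  1  2  3  4  5  6
  d  6  5  4  3  2  2  1  2  3  4  5
  q  7  6  5  4  3  3  2  1  2  3  4
  a  8  7  6  5  4  4  3  2  2  2  3
  i  9  8  7  6  5  5  4  3  3  3  3
  e 10  9  8  7  6  6  5  4  4  4  3
The bottom-right entry gives D[10][10] = 3, so no sequence of fewer than 3 edits works. Backtracking through the table gives one optimal edit sequence (3 edits):
  eupbzdqaie → eupbxdqaie (sub z→x @5)
  eupbxdqaie → eupbxdquie (sub a→u @8)
  eupbxdquie → eupbxdquae (sub i→a @9)
Edit distance = 3.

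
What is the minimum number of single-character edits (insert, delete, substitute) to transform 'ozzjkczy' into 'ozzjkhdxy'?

Let D[i][j] be the edit distance between the first i characters of 'ozzjkczy' and the first j characters of 'ozzjkhdxy', with D[i][0] = i, D[0][j] = j, and D[i][j] = D[i-1][j-1] if the characters match, else 1 + min(D[i-1][j], D[i][j-1], D[i-1][j-1]). Filling the table (rows: prefixes of 'ozzjkczy', columns: prefixes of 'ozzjkhdxy'):
     ε  o  z  z  j  k  h  d  x  y
  ε  0  1  2  3  4  5  6  7  8  9
  o  1  0  1  2  3  4  5  6  7  8
  z  2  1  0  1  2  3  4  5  6  7
  z  3  2  1  0  1  2  3  4  5  6
  j  4  3  2  1  0  1  2  3  4  5
  k  5  4  3  2  1  0  1  2  3  4
  c  6  5  4  3  2  1  1  2  3  4
  z  7  6  5  4  3  2  2  2  3  4
  y  8  7  6  5  4  3  3  3  3  3
The bottom-right entry gives D[8][9] = 3, so no sequence of fewer than 3 edits works. Backtracking through the table gives one optimal edit sequence (3 edits):
  ozzjkczy → ozzjkhczy (ins h @6)
  ozzjkhczy → ozzjkhdzy (sub c→d @7)
  ozzjkhdzy → ozzjkhdxy (sub z→x @8)
Edit distance = 3.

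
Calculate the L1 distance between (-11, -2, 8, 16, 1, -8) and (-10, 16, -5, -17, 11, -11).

Σ|x_i - y_i| = |-11 - (-10)| + |-2 - 16| + |8 - (-5)| + |16 - (-17)| + |1 - 11| + |-8 - (-11)| = 1 + 18 + 13 + 33 + 10 + 3 = 78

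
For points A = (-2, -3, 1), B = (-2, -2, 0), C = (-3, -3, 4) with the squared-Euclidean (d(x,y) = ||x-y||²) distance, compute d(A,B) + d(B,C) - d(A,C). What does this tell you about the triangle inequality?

d(A,B) = 0² + 1² + 1² = 2, d(B,C) = 1² + 1² + 4² = 18, d(A,C) = 1² + 0² + 3² = 10.
d(A,B) + d(B,C) - d(A,C) = 2 + 18 - 10 = 20 - 10 = 10. This is ≥ 0, so the triangle inequality holds for these points.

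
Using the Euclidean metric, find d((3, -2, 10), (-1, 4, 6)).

√(Σ(x_i - y_i)²) = √((3 - (-1))² + (-2 - 4)² + (10 - 6)²)
= √(4² + (-6)² + 4²) = √(16 + 36 + 16) = √68 ≈ 8.2462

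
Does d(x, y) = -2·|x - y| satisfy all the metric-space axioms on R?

No. With c = -2 < 0, d fails non-negativity: d(7, 8) = -2·|7 - 8| = -2·1 = -2 < 0.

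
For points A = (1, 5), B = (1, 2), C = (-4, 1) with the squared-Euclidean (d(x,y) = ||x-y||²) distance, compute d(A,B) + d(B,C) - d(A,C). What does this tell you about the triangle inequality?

d(A,B) = 0² + 3² = 9, d(B,C) = 5² + 1² = 26, d(A,C) = 5² + 4² = 41.
d(A,B) + d(B,C) - d(A,C) = 9 + 26 - 41 = 35 - 41 = -6. This is < 0, so the triangle inequality FAILS for these points (squared-Euclidean is not a metric).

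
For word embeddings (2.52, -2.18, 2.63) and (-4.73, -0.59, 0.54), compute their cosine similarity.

With u = (2.52, -2.18, 2.63), v = (-4.73, -0.59, 0.54):
u·v = 2.52·(-4.73) + (-2.18)·(-0.59) + 2.63·0.54 = (-11.9196) + 1.2862 + 1.4202 = -9.2132.
|u| = √(2.52² + (-2.18)² + 2.63²) = √(6.3504 + 4.7524 + 6.9169) = √18.0197, |v| = √((-4.73)² + (-0.59)² + 0.54²) = √(22.3729 + 0.3481 + 0.2916) = √23.0126.
cos θ = (u·v)/(|u||v|) = -9.2132/(√18.0197·√23.0126) ≈ -0.4524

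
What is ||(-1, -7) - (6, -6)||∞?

max(|x_i - y_i|) = max(|-1 - 6|, |-7 - (-6)|) = max(7, 1) = 7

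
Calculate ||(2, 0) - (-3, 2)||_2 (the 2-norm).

(Σ|x_i - y_i|^2)^(1/2) = (|2 - (-3)|^2 + |0 - 2|^2)^(1/2)
= (5^2 + 2^2)^(1/2) = (25 + 4)^(1/2) = (29)^(1/2) ≈ 5.3852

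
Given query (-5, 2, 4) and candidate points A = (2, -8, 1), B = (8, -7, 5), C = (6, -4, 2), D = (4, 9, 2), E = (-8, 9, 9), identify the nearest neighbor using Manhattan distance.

Distances: d(A) = 20, d(B) = 23, d(C) = 19, d(D) = 18, d(E) = 15. Nearest: E = (-8, 9, 9) with distance 15.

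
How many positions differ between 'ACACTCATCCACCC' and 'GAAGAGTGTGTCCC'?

Differing positions: 1, 2, 4, 5, 6, 7, 8, 9, 10, 11. Hamming distance = 10.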